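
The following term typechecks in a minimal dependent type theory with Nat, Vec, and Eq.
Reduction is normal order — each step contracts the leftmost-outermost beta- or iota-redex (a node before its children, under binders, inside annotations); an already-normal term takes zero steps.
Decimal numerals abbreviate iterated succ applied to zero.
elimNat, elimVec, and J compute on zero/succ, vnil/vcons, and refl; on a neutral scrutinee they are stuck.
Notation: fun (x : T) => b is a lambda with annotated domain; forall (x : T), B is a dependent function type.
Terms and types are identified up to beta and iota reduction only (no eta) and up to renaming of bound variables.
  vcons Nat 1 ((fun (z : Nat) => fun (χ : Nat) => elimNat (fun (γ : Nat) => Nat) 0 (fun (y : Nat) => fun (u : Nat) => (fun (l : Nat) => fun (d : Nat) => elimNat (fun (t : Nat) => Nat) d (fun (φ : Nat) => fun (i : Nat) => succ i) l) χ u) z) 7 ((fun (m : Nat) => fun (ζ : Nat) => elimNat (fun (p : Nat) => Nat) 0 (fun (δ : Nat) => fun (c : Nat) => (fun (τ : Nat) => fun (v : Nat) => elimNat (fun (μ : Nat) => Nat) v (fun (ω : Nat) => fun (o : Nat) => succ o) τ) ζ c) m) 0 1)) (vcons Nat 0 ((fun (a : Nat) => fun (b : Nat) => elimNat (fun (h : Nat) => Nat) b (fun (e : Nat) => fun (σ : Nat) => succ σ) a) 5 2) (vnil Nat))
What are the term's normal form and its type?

normal form:
  vcons Nat 1 0 (vcons Nat 0 7 (vnil Nat))
the term's type:
  Vec Nat 2


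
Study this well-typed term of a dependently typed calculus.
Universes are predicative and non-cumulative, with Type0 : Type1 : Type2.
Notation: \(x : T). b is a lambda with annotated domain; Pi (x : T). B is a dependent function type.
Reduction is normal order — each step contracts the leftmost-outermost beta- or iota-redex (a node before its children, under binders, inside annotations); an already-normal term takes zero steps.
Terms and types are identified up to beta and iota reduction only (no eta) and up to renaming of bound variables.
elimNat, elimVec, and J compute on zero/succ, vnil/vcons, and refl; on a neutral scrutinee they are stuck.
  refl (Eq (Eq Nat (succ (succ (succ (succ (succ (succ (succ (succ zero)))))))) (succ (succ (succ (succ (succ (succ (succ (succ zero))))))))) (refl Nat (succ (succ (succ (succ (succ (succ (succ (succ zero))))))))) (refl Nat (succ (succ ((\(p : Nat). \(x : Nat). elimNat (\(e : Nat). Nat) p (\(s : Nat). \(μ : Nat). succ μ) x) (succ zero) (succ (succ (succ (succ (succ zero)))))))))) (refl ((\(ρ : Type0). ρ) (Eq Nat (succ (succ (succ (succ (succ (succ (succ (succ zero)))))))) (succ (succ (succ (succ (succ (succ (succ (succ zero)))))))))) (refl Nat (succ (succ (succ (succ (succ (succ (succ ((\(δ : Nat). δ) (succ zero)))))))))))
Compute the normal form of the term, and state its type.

normal form:
  refl (Eq (Eq Nat (succ (succ (succ (succ (succ (succ (succ (succ zero)))))))) (succ (succ (succ (succ (succ (succ (succ (succ zero))))))))) (refl Nat (succ (succ (succ (succ (succ (succ (succ (succ zero))))))))) (refl Nat (succ (succ (succ (succ (succ (succ (succ (succ zero)))))))))) (refl (Eq Nat (succ (succ (succ (succ (succ (succ (succ (succ zero)))))))) (succ (succ (succ (succ (succ (succ (succ (succ zero))))))))) (refl Nat (succ (succ (succ (succ (succ (succ (succ (succ zero))))))))))
inferred type:
  Eq (Eq (Eq Nat (succ (succ (succ (succ (succ (succ (succ (succ zero)))))))) (succ (succ (succ (succ (succ (succ (succ (succ zero))))))))) (refl Nat (succ (succ (succ (succ (succ (succ (succ (succ zero))))))))) (refl Nat (succ (succ (succ (succ (succ (succ (succ (succ zero)))))))))) (refl (Eq Nat (succ (succ (succ (succ (succ (succ (succ (succ zero)))))))) (succ (succ (succ (succ (succ (succ (succ (succ zero))))))))) (refl Nat (succ (succ (succ (succ (succ (succ (succ (succ zero)))))))))) (refl (Eq Nat (succ (succ (succ (succ (succ (succ (succ (succ zero)))))))) (succ (succ (succ (succ (succ (succ (succ (succ zero))))))))) (refl Nat (succ (succ (succ (succ (succ (succ (succ (succ zero))))))))))
observation: the term reaches its normal form after 20 normal-order steps.


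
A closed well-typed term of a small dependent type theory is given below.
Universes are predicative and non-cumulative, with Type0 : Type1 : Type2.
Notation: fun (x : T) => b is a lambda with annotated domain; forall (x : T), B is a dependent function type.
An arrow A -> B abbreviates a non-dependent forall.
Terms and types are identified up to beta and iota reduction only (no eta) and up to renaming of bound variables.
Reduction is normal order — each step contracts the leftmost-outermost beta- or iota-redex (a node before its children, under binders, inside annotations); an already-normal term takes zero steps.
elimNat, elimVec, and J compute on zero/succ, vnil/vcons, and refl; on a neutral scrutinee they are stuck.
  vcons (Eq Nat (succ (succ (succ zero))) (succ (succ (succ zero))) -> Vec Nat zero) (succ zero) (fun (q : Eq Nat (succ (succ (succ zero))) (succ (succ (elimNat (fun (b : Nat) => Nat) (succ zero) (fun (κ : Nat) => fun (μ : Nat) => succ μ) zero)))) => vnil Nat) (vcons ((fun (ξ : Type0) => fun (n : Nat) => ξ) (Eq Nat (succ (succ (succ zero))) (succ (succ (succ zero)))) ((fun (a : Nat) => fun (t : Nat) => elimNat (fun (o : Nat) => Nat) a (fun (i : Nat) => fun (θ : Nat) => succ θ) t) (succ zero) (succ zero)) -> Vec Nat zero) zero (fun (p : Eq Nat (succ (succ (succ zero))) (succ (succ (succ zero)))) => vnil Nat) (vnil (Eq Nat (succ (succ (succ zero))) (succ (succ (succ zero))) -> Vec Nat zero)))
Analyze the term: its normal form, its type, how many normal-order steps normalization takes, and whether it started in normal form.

normal form:
  vcons (Eq Nat (succ (succ (succ zero))) (succ (succ (succ zero))) -> Vec Nat zero) (succ zero) (fun (q : Eq Nat (succ (succ (succ zero))) (succ (succ (succ zero)))) => vnil Nat) (vcons (Eq Nat (succ (succ (succ zero))) (succ (succ (succ zero))) -> Vec Nat zero) zero (fun (b : Eq Nat (succ (succ (succ zero))) (succ (succ (succ zero)))) => vnil Nat) (vnil (Eq Nat (succ (succ (succ zero))) (succ (succ (succ zero))) -> Vec Nat zero)))
the term's type:
  Vec (Eq Nat (succ (succ (succ zero))) (succ (succ (succ zero))) -> Vec Nat zero) (succ (succ zero))
normal-order step count: 3
already normal: no
first redex: an elimNat iota-redex


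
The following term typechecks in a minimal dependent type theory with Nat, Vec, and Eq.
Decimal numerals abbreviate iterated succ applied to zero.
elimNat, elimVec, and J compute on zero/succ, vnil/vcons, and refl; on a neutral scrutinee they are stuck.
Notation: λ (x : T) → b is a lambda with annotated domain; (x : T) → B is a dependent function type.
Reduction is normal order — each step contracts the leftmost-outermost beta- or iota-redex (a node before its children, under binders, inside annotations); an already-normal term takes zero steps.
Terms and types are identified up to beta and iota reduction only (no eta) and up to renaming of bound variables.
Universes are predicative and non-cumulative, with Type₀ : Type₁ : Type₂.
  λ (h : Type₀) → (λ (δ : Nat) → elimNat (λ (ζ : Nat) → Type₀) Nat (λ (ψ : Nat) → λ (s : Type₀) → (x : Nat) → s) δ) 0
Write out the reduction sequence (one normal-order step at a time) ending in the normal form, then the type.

reduction (normal order):
  λ (h : Type₀) → (λ (δ : Nat) → elimNat (λ (ζ : Nat) → Type₀) Nat (λ (ψ : Nat) → λ (s : Type₀) → (x : Nat) → s) δ) 0
  ~> λ (h : Type₀) → elimNat (λ (δ : Nat) → Type₀) Nat (λ (ζ : Nat) → λ (ψ : Type₀) → (s : Nat) → ψ) 0
  ~> λ (h : Type₀) → Nat
type:
  (h : Type₀) → Type₀


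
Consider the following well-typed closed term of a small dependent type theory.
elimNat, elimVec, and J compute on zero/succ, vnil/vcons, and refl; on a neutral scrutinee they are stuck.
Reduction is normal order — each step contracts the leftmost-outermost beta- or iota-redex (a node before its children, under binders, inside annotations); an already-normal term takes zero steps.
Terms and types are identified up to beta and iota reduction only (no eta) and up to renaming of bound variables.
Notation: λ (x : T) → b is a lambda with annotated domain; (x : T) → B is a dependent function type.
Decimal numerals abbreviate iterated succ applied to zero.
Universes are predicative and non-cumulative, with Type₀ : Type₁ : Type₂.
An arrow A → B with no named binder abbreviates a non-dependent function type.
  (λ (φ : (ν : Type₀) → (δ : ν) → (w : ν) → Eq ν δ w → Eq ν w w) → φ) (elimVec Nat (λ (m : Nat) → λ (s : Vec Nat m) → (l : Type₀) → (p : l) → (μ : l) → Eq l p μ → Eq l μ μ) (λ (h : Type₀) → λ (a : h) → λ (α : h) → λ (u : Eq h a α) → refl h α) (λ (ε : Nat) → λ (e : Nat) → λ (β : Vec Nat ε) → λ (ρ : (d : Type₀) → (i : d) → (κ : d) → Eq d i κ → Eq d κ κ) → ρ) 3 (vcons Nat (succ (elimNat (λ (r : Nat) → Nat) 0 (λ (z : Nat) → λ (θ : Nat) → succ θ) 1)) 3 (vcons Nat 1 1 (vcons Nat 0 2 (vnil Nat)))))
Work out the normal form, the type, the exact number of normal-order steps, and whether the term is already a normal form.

reduced normal form:
  λ (φ : Type₀) → λ (ν : φ) → λ (δ : φ) → λ (w : Eq φ ν δ) → refl φ δ
the term's type:
  (φ : Type₀) → (ν : φ) → (δ : φ) → Eq φ ν δ → Eq φ δ δ
steps to reach normal form (normal order): 17
started in normal form: no
first redex: a beta-redex


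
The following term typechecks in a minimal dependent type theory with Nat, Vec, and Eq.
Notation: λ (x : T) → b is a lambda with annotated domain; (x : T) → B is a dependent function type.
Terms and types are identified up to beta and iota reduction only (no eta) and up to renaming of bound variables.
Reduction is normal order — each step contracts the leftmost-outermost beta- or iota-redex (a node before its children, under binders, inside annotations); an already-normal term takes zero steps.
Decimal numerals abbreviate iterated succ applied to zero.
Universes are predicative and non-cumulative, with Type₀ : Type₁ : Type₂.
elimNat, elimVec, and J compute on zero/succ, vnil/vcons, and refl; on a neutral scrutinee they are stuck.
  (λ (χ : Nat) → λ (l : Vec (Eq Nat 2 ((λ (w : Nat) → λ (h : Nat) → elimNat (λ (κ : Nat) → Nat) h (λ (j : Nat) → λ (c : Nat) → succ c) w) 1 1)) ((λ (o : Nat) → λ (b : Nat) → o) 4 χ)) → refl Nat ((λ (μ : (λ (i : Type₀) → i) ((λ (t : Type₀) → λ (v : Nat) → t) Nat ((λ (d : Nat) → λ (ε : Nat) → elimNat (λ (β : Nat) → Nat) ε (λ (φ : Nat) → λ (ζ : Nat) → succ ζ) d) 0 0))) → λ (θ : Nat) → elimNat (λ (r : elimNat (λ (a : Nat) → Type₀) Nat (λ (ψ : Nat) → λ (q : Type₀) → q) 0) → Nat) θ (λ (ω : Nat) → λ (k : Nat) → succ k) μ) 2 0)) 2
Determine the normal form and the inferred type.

normal form:
  λ (χ : Vec (Eq Nat 2 2) 4) → refl Nat 2
type:
  (χ : Vec (Eq Nat 2 2) 4) → Eq Nat 2 2
observation: contracting a beta-redex first, the term normalizes in 18 steps.


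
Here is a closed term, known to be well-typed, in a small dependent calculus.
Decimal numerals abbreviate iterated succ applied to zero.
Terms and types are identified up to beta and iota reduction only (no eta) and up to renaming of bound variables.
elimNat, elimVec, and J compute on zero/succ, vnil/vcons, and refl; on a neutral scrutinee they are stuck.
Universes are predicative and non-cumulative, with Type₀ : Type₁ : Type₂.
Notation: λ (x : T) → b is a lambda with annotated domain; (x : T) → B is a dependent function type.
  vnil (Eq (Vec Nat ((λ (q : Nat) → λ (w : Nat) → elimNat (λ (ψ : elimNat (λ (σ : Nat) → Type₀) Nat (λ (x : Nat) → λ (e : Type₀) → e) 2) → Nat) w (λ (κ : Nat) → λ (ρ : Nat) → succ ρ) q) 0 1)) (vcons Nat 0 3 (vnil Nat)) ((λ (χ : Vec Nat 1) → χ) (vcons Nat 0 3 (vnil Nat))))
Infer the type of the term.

the term's type:
  Vec (Eq (Vec Nat 1) (vcons Nat 0 3 (vnil Nat)) (vcons Nat 0 3 (vnil Nat))) 0


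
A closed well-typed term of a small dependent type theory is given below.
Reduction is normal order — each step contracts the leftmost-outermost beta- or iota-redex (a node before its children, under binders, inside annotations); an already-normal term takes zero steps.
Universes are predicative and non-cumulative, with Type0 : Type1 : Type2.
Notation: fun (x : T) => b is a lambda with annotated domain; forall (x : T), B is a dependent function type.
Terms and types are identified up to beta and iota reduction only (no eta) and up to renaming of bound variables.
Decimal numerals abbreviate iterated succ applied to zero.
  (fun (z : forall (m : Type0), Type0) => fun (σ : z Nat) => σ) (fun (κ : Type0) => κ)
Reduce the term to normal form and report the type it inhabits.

resulting normal form:
  fun (z : Nat) => z
type:
  forall (z : Nat), Nat
observation: normalization takes exactly 2 steps under the normal-order strategy.


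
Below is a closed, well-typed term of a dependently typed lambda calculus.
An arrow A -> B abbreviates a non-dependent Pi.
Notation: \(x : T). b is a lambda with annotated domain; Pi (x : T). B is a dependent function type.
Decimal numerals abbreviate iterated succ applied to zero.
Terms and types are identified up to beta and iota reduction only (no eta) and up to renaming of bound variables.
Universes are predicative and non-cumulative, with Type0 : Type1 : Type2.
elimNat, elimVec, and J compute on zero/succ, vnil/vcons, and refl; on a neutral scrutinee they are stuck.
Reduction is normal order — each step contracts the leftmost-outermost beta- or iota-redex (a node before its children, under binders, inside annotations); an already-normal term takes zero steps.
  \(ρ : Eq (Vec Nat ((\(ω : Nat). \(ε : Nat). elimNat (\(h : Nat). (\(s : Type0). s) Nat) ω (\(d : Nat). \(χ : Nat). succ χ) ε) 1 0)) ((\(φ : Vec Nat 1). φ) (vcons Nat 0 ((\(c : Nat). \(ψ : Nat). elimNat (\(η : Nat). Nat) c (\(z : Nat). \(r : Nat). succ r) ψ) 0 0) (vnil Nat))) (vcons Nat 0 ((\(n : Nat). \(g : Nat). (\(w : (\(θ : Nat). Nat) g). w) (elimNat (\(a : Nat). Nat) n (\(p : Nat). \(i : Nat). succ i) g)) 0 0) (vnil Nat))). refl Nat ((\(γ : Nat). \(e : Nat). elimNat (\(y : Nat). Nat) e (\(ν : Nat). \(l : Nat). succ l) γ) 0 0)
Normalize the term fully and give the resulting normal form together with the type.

reduced normal form:
  \(ρ : Eq (Vec Nat 1) (vcons Nat 0 0 (vnil Nat)) (vcons Nat 0 0 (vnil Nat))). refl Nat 0
inferred type:
  Eq (Vec Nat 1) (vcons Nat 0 0 (vnil Nat)) (vcons Nat 0 0 (vnil Nat)) -> Eq Nat 0 0
observation: 14 normal-order steps separate the term from its normal form.


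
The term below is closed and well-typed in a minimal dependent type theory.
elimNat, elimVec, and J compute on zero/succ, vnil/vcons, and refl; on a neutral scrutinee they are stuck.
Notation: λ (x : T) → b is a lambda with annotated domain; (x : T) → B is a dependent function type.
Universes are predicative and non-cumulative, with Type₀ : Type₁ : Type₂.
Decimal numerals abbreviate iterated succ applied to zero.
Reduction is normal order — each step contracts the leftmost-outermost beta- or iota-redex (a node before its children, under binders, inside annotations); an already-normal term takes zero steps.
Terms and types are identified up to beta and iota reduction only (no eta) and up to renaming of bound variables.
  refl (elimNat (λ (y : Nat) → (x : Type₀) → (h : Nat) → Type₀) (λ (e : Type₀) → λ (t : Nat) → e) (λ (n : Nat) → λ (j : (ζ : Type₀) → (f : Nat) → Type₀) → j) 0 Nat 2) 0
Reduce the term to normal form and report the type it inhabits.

resulting normal form:
  refl Nat 0
inferred type:
  Eq Nat 0 0
observation: 3 normal-order steps separate the term from its normal form.


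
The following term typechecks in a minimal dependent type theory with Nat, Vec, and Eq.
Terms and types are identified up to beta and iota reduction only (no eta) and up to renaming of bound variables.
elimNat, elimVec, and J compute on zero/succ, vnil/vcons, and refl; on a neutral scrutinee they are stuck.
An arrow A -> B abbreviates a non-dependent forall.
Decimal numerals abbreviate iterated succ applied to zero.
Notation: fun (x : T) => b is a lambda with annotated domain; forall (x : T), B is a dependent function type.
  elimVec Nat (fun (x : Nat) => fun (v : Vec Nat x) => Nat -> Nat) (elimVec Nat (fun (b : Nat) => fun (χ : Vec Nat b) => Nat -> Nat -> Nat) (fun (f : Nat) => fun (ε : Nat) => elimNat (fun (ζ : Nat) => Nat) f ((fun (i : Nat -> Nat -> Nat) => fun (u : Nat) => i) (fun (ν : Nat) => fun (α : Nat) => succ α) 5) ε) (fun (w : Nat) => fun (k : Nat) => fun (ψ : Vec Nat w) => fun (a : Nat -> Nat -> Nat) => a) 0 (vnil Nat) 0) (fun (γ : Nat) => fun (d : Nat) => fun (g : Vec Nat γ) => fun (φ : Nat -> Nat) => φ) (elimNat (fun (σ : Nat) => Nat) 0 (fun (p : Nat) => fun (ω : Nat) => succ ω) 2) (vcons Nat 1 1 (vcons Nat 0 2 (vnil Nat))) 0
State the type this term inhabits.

type:
  Nat


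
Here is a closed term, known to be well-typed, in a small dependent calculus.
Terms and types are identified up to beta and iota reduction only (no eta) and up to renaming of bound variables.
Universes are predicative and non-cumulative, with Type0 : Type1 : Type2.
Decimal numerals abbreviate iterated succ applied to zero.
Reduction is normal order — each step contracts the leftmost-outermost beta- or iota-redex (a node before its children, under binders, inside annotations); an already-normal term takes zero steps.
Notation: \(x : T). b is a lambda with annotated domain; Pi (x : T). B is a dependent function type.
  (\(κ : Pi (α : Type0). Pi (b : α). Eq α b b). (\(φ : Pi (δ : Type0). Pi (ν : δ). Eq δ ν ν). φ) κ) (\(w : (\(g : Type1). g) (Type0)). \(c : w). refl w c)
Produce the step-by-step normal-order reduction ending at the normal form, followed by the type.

normal-order reduction sequence:
  (\(κ : Pi (α : Type0). Pi (b : α). Eq α b b). (\(φ : Pi (δ : Type0). Pi (ν : δ). Eq δ ν ν). φ) κ) (\(w : (\(g : Type1). g) (Type0)). \(c : w). refl w c)
  ~> (\(κ : Pi (α : Type0). Pi (b : α). Eq α b b). κ) (\(φ : (\(δ : Type1). δ) (Type0)). \(ν : φ). refl φ ν)
  ~> \(κ : (\(α : Type1). α) (Type0)). \(b : κ). refl κ b
  ~> \(κ : Type0). \(α : κ). refl κ α
type:
  Pi (κ : Type0). Pi (α : κ). Eq κ α α


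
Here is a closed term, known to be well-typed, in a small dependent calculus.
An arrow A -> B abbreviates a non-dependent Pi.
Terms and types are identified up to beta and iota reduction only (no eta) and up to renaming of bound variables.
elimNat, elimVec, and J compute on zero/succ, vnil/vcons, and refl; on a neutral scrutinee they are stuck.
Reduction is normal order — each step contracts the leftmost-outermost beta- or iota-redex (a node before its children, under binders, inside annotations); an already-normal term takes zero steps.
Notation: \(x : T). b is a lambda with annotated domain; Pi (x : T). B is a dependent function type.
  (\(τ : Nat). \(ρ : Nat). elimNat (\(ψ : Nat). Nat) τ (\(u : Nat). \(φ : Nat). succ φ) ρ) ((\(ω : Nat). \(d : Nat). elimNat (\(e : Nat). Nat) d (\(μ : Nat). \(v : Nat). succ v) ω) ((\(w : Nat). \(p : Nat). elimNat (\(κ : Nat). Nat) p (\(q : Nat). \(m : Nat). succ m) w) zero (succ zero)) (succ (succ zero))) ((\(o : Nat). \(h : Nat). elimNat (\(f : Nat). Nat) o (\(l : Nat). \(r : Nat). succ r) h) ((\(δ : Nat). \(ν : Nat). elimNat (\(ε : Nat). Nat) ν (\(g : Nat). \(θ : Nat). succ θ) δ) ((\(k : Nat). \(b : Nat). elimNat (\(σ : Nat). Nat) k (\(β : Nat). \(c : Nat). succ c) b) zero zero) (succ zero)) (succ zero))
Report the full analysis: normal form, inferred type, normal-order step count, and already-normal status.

reduced normal form:
  succ (succ (succ (succ (succ zero))))
the term's type:
  Nat
steps to reach normal form (normal order): 30
term was already normal: no
first contracted redex: a beta-redex


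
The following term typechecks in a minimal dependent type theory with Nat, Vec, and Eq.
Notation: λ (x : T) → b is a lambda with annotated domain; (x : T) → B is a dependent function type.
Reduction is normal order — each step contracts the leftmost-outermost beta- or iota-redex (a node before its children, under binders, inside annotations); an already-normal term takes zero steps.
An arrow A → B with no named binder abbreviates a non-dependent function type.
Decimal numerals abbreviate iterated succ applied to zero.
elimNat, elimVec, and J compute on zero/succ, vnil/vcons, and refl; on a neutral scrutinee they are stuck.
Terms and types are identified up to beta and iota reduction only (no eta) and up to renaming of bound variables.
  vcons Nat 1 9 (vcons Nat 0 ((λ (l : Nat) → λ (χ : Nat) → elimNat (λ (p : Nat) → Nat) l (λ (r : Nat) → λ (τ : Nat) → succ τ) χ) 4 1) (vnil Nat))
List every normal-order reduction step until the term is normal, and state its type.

normal-order reduction:
  vcons Nat 1 9 (vcons Nat 0 ((λ (l : Nat) → λ (χ : Nat) → elimNat (λ (p : Nat) → Nat) l (λ (r : Nat) → λ (τ : Nat) → succ τ) χ) 4 1) (vnil Nat))
  ~> vcons Nat 1 9 (vcons Nat 0 ((λ (l : Nat) → elimNat (λ (χ : Nat) → Nat) 4 (λ (p : Nat) → λ (r : Nat) → succ r) l) 1) (vnil Nat))
  ~> vcons Nat 1 9 (vcons Nat 0 (elimNat (λ (l : Nat) → Nat) 4 (λ (χ : Nat) → λ (p : Nat) → succ p) 1) (vnil Nat))
  ~> vcons Nat 1 9 (vcons Nat 0 ((λ (l : Nat) → λ (χ : Nat) → succ χ) 0 (elimNat (λ (p : Nat) → Nat) 4 (λ (r : Nat) → λ (τ : Nat) → succ τ) 0)) (vnil Nat))
  ~> vcons Nat 1 9 (vcons Nat 0 ((λ (l : Nat) → succ l) (elimNat (λ (χ : Nat) → Nat) 4 (λ (p : Nat) → λ (r : Nat) → succ r) 0)) (vnil Nat))
  ~> vcons Nat 1 9 (vcons Nat 0 (succ (elimNat (λ (l : Nat) → Nat) 4 (λ (χ : Nat) → λ (p : Nat) → succ p) 0)) (vnil Nat))
  ~> vcons Nat 1 9 (vcons Nat 0 5 (vnil Nat))
inferred type:
  Vec Nat 2


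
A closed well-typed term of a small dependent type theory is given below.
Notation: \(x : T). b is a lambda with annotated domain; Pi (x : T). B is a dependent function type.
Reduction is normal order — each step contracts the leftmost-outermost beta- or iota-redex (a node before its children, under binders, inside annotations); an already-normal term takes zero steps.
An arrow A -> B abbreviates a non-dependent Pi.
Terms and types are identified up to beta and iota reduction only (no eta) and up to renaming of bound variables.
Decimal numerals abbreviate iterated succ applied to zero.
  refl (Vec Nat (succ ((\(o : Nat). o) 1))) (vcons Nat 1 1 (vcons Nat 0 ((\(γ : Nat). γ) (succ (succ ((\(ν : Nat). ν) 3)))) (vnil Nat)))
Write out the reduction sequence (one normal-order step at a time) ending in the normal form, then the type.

normal-order reduction sequence:
  refl (Vec Nat (succ ((\(o : Nat). o) 1))) (vcons Nat 1 1 (vcons Nat 0 ((\(γ : Nat). γ) (succ (succ ((\(ν : Nat). ν) 3)))) (vnil Nat)))
  ~> refl (Vec Nat 2) (vcons Nat 1 1 (vcons Nat 0 ((\(o : Nat). o) (succ (succ ((\(γ : Nat). γ) 3)))) (vnil Nat)))
  ~> refl (Vec Nat 2) (vcons Nat 1 1 (vcons Nat 0 (succ (succ ((\(o : Nat). o) 3))) (vnil Nat)))
  ~> refl (Vec Nat 2) (vcons Nat 1 1 (vcons Nat 0 5 (vnil Nat)))
type:
  Eq (Vec Nat 2) (vcons Nat 1 1 (vcons Nat 0 5 (vnil Nat))) (vcons Nat 1 1 (vcons Nat 0 5 (vnil Nat)))


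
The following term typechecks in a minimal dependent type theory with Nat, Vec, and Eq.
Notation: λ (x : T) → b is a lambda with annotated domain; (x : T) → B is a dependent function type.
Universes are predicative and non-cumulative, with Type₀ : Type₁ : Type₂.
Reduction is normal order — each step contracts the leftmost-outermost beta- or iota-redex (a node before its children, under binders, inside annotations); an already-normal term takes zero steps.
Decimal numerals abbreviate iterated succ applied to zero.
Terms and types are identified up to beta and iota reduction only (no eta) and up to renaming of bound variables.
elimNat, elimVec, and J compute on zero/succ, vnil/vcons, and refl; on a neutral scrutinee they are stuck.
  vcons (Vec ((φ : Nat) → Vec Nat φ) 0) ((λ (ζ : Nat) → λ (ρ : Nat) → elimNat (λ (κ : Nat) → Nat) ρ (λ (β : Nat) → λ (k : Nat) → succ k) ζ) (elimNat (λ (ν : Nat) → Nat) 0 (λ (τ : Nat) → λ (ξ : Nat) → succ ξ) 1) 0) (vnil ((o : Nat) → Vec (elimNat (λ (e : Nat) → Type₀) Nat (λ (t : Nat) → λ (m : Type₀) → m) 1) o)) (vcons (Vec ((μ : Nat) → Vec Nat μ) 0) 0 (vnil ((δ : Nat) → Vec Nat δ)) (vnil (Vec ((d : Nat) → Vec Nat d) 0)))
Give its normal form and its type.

normal form:
  vcons (Vec ((φ : Nat) → Vec Nat φ) 0) 1 (vnil ((ζ : Nat) → Vec Nat ζ)) (vcons (Vec ((ρ : Nat) → Vec Nat ρ) 0) 0 (vnil ((κ : Nat) → Vec Nat κ)) (vnil (Vec ((β : Nat) → Vec Nat β) 0)))
the term's type:
  Vec (Vec ((φ : Nat) → Vec Nat φ) 0) 2
observation: reduction starts at a beta-redex, and 14 normal-order steps reach the normal form.


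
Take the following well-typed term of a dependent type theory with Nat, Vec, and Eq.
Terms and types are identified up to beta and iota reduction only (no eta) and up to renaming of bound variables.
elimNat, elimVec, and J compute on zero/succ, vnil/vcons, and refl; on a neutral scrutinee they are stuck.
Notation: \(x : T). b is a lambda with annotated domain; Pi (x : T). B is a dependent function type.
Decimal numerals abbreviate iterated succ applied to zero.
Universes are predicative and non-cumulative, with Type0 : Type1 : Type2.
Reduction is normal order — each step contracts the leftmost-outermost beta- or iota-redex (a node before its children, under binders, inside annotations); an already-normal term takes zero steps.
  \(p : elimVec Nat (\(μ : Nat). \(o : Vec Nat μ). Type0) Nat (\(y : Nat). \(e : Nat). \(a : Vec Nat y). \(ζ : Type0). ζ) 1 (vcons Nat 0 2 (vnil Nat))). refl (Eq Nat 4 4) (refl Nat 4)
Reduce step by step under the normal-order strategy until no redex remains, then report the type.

normal-order reduction sequence:
  \(p : elimVec Nat (\(μ : Nat). \(o : Vec Nat μ). Type0) Nat (\(y : Nat). \(e : Nat). \(a : Vec Nat y). \(ζ : Type0). ζ) 1 (vcons Nat 0 2 (vnil Nat))). refl (Eq Nat 4 4) (refl Nat 4)
  ~> \(p : (\(μ : Nat). \(o : Nat). \(y : Vec Nat μ). \(e : Type0). e) 0 2 (vnil Nat) (elimVec Nat (\(a : Nat). \(ζ : Vec Nat a). Type0) Nat (\(σ : Nat). \(δ : Nat). \(m : Vec Nat σ). \(r : Type0). r) 0 (vnil Nat))). refl (Eq Nat 4 4) (refl Nat 4)
  ~> \(p : (\(μ : Nat). \(o : Vec Nat 0). \(y : Type0). y) 2 (vnil Nat) (elimVec Nat (\(e : Nat). \(a : Vec Nat e). Type0) Nat (\(ζ : Nat). \(σ : Nat). \(δ : Vec Nat ζ). \(m : Type0). m) 0 (vnil Nat))). refl (Eq Nat 4 4) (refl Nat 4)
  ~> \(p : (\(μ : Vec Nat 0). \(o : Type0). o) (vnil Nat) (elimVec Nat (\(y : Nat). \(e : Vec Nat y). Type0) Nat (\(a : Nat). \(ζ : Nat). \(σ : Vec Nat a). \(δ : Type0). δ) 0 (vnil Nat))). refl (Eq Nat 4 4) (refl Nat 4)
  ~> \(p : (\(μ : Type0). μ) (elimVec Nat (\(o : Nat). \(y : Vec Nat o). Type0) Nat (\(e : Nat). \(a : Nat). \(ζ : Vec Nat e). \(σ : Type0). σ) 0 (vnil Nat))). refl (Eq Nat 4 4) (refl Nat 4)
  ~> \(p : elimVec Nat (\(μ : Nat). \(o : Vec Nat μ). Type0) Nat (\(y : Nat). \(e : Nat). \(a : Vec Nat y). \(ζ : Type0). ζ) 0 (vnil Nat)). refl (Eq Nat 4 4) (refl Nat 4)
  ~> \(p : Nat). refl (Eq Nat 4 4) (refl Nat 4)
type:
  Pi (p : Nat). Eq (Eq Nat 4 4) (refl Nat 4) (refl Nat 4)


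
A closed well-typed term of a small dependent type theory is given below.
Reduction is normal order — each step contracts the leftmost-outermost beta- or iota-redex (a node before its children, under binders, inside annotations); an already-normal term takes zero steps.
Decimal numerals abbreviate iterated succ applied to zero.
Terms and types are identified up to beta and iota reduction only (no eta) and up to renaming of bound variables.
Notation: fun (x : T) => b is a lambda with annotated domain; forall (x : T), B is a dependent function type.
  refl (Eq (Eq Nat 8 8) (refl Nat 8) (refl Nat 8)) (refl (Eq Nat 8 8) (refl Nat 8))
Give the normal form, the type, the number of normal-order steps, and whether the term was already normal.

normal form:
  refl (Eq (Eq Nat 8 8) (refl Nat 8) (refl Nat 8)) (refl (Eq Nat 8 8) (refl Nat 8))
the term's type:
  Eq (Eq (Eq Nat 8 8) (refl Nat 8) (refl Nat 8)) (refl (Eq Nat 8 8) (refl Nat 8)) (refl (Eq Nat 8 8) (refl Nat 8))
reduction steps (normal order): 0
already normal: yes


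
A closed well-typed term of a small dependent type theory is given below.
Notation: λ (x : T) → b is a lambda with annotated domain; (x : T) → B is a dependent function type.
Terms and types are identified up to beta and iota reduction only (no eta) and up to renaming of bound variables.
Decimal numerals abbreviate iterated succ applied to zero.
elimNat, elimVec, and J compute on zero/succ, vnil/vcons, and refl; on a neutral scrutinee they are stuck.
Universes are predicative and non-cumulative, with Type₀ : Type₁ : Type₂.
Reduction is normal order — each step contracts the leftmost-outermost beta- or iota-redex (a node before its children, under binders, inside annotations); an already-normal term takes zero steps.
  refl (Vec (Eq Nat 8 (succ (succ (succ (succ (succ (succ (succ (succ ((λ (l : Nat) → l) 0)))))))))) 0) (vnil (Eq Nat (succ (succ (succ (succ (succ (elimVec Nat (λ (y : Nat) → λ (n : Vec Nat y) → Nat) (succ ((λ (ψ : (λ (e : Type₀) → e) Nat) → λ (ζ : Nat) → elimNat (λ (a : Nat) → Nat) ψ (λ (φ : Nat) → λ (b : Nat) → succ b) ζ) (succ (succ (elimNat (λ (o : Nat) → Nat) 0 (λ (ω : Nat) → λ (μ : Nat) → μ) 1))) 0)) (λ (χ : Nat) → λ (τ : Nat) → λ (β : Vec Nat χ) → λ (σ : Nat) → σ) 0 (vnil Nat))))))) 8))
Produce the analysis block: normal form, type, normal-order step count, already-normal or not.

reduced normal form:
  refl (Vec (Eq Nat 8 8) 0) (vnil (Eq Nat 8 8))
type:
  Eq (Vec (Eq Nat 8 8) 0) (vnil (Eq Nat 8 8)) (vnil (Eq Nat 8 8))
normal-order step count: 9
started in normal form: no
first redex: a beta-redex


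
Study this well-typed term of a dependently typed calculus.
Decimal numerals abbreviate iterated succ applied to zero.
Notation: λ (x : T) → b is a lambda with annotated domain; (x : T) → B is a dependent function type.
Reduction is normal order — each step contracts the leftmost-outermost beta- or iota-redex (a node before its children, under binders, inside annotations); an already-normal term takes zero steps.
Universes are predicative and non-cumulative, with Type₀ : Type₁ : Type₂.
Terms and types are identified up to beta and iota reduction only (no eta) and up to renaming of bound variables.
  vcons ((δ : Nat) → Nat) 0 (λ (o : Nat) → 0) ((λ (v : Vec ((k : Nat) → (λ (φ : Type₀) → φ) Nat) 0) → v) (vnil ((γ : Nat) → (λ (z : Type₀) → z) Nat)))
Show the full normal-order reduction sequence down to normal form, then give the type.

reduction (normal order):
  vcons ((δ : Nat) → Nat) 0 (λ (o : Nat) → 0) ((λ (v : Vec ((k : Nat) → (λ (φ : Type₀) → φ) Nat) 0) → v) (vnil ((γ : Nat) → (λ (z : Type₀) → z) Nat)))
  ~> vcons ((δ : Nat) → Nat) 0 (λ (o : Nat) → 0) (vnil ((v : Nat) → (λ (k : Type₀) → k) Nat))
  ~> vcons ((δ : Nat) → Nat) 0 (λ (o : Nat) → 0) (vnil ((v : Nat) → Nat))
the term's type:
  Vec ((δ : Nat) → Nat) 1


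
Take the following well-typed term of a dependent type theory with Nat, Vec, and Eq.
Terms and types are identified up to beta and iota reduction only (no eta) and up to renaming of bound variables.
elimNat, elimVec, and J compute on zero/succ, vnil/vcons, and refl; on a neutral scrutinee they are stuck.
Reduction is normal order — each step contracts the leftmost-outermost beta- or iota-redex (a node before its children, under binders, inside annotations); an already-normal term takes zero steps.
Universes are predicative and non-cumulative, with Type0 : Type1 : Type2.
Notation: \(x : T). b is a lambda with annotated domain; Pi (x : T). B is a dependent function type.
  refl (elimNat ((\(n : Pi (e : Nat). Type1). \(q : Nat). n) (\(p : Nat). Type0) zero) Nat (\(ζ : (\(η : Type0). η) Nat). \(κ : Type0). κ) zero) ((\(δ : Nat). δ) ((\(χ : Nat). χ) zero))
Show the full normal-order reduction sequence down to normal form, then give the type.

normal-order reduction sequence:
  refl (elimNat ((\(n : Pi (e : Nat). Type1). \(q : Nat). n) (\(p : Nat). Type0) zero) Nat (\(ζ : (\(η : Type0). η) Nat). \(κ : Type0). κ) zero) ((\(δ : Nat). δ) ((\(χ : Nat). χ) zero))
  ~> refl Nat ((\(n : Nat). n) ((\(e : Nat). e) zero))
  ~> refl Nat ((\(n : Nat). n) zero)
  ~> refl Nat zero
the term's type:
  Eq Nat zero zero


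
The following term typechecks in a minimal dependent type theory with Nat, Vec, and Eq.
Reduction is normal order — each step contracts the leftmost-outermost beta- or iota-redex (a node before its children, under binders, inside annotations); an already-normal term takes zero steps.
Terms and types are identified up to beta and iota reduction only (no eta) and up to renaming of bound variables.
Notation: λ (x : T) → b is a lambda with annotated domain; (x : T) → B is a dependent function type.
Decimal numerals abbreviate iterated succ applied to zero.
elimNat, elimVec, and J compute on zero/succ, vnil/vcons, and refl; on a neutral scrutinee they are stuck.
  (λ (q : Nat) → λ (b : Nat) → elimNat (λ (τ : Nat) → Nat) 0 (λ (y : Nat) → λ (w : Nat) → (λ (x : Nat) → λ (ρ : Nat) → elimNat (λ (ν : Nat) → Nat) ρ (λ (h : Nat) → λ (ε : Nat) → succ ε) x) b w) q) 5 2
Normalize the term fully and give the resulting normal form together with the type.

resulting normal form:
  10
inferred type:
  Nat
observation: reduction starts at a beta-redex, and 63 normal-order steps reach the normal form.


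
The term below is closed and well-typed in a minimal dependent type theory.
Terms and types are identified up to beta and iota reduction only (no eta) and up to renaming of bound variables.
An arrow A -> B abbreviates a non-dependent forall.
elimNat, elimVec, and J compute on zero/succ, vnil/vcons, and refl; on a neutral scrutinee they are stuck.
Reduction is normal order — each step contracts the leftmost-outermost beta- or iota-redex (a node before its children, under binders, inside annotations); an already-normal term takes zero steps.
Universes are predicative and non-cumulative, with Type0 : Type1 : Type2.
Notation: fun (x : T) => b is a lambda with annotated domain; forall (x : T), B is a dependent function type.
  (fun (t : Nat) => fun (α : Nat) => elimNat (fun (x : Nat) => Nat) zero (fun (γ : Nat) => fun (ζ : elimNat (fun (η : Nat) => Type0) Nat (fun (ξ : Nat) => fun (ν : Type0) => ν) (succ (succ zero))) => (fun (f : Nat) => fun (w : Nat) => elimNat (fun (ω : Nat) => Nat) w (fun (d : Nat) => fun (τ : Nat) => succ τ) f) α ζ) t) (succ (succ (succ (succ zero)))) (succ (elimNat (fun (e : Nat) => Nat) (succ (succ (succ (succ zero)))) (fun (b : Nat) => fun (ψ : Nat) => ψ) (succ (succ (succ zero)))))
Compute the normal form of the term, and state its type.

normal form:
  succ (succ (succ (succ (succ (succ (succ (succ (succ (succ (succ (succ (succ (succ (succ (succ (succ (succ (succ (succ zero)))))))))))))))))))
the term's type:
  Nat
observation: 127 normal-order steps separate the term from its normal form.


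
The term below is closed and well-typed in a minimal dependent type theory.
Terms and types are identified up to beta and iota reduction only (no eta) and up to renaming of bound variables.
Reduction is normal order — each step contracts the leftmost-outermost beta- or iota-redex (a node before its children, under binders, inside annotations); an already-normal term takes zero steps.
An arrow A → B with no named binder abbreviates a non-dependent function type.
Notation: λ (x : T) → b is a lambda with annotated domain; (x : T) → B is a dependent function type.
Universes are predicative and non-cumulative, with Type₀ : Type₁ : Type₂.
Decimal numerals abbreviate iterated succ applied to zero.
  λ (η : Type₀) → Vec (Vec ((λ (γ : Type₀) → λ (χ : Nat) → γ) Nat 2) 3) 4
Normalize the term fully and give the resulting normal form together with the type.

reduced normal form:
  λ (η : Type₀) → Vec (Vec Nat 3) 4
inferred type:
  Type₀ → Type₀


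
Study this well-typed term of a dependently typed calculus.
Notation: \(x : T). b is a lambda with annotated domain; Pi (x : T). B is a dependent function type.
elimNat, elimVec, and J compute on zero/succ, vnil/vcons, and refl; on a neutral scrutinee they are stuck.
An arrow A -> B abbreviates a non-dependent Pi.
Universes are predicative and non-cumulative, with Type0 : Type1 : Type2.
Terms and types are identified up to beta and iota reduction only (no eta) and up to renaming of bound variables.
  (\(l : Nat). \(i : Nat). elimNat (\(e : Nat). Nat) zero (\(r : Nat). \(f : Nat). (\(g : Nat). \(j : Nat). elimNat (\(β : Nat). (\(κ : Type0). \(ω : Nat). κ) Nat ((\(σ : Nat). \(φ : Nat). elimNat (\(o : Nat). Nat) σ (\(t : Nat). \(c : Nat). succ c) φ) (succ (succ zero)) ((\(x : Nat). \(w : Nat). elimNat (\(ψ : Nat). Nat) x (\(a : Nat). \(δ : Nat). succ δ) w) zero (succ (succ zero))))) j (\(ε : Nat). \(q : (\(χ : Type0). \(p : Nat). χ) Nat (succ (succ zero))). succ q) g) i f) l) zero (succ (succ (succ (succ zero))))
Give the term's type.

inferred type:
  Nat


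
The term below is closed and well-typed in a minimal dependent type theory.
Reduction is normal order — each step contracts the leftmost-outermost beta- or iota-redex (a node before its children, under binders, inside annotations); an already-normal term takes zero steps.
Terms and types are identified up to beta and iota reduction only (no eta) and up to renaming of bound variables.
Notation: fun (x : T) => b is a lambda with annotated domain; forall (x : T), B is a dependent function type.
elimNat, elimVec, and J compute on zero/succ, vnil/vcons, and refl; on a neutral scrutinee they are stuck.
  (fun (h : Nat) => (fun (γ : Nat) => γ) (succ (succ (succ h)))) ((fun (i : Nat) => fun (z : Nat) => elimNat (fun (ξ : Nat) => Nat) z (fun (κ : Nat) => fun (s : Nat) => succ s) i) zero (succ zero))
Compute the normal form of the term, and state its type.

reduced normal form:
  succ (succ (succ (succ zero)))
the term's type:
  Nat
observation: the first redex contracted is a beta-redex; the normal form is reached in 5 normal-order steps.


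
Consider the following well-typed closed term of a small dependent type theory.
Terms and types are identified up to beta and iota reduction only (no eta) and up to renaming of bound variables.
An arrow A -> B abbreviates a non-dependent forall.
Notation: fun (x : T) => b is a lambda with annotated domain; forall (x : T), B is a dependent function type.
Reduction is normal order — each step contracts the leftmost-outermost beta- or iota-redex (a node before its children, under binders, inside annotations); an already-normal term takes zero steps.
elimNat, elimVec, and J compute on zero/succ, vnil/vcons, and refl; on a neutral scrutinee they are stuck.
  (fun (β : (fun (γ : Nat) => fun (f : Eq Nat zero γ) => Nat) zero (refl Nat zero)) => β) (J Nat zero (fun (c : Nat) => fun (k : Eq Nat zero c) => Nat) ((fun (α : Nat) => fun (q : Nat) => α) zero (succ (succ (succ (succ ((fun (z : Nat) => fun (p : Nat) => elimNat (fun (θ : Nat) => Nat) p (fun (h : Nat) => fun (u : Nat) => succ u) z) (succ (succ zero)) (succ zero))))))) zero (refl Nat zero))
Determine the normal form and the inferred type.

normal form:
  zero
type:
  Nat


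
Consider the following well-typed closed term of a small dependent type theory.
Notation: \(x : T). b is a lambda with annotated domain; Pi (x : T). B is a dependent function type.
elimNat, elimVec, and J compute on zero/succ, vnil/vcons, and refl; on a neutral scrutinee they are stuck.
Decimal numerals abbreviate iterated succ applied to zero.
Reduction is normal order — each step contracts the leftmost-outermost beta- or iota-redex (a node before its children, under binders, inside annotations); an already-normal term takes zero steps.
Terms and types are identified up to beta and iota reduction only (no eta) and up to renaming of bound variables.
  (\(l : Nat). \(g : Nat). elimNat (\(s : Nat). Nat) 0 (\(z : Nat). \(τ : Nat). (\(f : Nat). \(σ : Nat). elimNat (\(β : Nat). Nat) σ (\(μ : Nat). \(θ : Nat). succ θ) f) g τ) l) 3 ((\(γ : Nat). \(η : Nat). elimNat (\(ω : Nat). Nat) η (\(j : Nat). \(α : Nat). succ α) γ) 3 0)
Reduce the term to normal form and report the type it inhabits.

reduced normal form:
  9
type:
  Nat
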